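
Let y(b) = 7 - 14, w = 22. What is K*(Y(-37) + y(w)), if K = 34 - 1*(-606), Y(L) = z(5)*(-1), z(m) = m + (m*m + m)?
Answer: -26880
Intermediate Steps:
y(b) = -7
z(m) = m**2 + 2*m (z(m) = m + (m**2 + m) = m + (m + m**2) = m**2 + 2*m)
Y(L) = -35 (Y(L) = (5*(2 + 5))*(-1) = (5*7)*(-1) = 35*(-1) = -35)
K = 640 (K = 34 + 606 = 640)
K*(Y(-37) + y(w)) = 640*(-35 - 7) = 640*(-42) = -26880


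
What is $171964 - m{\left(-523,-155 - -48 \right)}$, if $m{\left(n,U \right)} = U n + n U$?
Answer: $60042$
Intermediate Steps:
$m{\left(n,U \right)} = 2 U n$ ($m{\left(n,U \right)} = U n + U n = 2 U n$)
$171964 - m{\left(-523,-155 - -48 \right)} = 171964 - 2 \left(-155 - -48\right) \left(-523\right) = 171964 - 2 \left(-155 + 48\right) \left(-523\right) = 171964 - 2 \left(-107\right) \left(-523\right) = 171964 - 111922 = 60042$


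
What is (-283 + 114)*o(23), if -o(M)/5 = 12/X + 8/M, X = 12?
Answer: 26195/23 ≈ 1138.9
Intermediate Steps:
o(M) = -5 - 40/M (o(M) = -5*(12/12 + 8/M) = -5*(12*(1/12) + 8/M) = -5*(1 + 8/M) = -5 - 40/M)
(-283 + 114)*o(23) = (-283 + 114)*(-5 - 40/23) = -169*(-5 - 40*1/23) = -169*(-5 - 40/23) = -169*(-155/23) = 26195/23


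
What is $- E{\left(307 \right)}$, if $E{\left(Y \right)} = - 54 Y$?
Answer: $16578$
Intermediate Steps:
$- E{\left(307 \right)} = - \left(-54\right) 307 = \left(-1\right) \left(-16578\right) = 16578$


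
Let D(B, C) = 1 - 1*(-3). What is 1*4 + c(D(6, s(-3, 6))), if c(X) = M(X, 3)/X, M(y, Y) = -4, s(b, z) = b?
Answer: 3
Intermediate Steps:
D(B, C) = 4 (D(B, C) = 1 + 3 = 4)
c(X) = -4/X
1*4 + c(D(6, s(-3, 6))) = 1*4 - 4/4 = 4 - 4*¼ = 4 - 1 = 3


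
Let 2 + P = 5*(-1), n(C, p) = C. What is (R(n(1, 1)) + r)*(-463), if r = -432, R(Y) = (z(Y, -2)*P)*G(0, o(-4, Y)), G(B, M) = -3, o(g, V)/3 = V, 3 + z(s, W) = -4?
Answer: 268077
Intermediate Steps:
P = -7 (P = -2 + 5*(-1) = -2 - 5 = -7)
z(s, W) = -7 (z(s, W) = -3 - 4 = -7)
o(g, V) = 3*V
R(Y) = -147 (R(Y) = -7*(-7)*(-3) = 49*(-3) = -147)
(R(n(1, 1)) + r)*(-463) = (-147 - 432)*(-463) = -579*(-463) = 268077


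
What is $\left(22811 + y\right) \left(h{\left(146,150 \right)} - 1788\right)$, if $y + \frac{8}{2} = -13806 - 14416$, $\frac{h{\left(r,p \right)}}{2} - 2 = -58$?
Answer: $10288500$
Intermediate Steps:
$h{\left(r,p \right)} = -112$ ($h{\left(r,p \right)} = 4 + 2 \left(-58\right) = 4 - 116 = -112$)
$y = -28226$ ($y = -4 - 28222 = -28226$)
$\left(22811 + y\right) \left(h{\left(146,150 \right)} - 1788\right) = \left(22811 - 28226\right) \left(-112 - 1788\right) = \left(-5415\right) \left(-1900\right) = 10288500$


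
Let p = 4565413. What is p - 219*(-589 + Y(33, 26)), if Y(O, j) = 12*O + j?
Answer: 4601986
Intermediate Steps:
Y(O, j) = j + 12*O
p - 219*(-589 + Y(33, 26)) = 4565413 - 219*(-589 + (26 + 12*33)) = 4565413 - 219*(-589 + (26 + 396)) = 4565413 - 219*(-589 + 422) = 4565413 - 219*(-167) = 4565413 - 1*(-36573) = 4565413 + 36573 = 4601986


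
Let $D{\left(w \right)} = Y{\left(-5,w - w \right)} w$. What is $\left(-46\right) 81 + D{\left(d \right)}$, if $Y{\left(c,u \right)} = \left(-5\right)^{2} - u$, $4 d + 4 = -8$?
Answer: $-3801$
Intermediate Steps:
$d = -3$ ($d = -1 + \frac{1}{4} \left(-8\right) = -1 - 2 = -3$)
$Y{\left(c,u \right)} = 25 - u$
$D{\left(w \right)} = 25 w$ ($D{\left(w \right)} = \left(25 - \left(w - w\right)\right) w = \left(25 - 0\right) w = \left(25 + 0\right) w = 25 w$)
$\left(-46\right) 81 + D{\left(d \right)} = \left(-46\right) 81 + 25 \left(-3\right) = -3726 - 75 = -3801$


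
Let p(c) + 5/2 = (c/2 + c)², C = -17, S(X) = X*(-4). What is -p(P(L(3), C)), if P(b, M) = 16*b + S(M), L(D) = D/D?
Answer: -31747/2 ≈ -15874.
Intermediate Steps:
S(X) = -4*X
L(D) = 1
P(b, M) = -4*M + 16*b (P(b, M) = 16*b - 4*M = -4*M + 16*b)
p(c) = -5/2 + 9*c²/4 (p(c) = -5/2 + (c/2 + c)² = -5/2 + (3*c/2)² = -5/2 + 9*c²/4)
-p(P(L(3), C)) = -(-5/2 + 9*(-4*(-17) + 16*1)²/4) = -(-5/2 + 9*(68 + 16)²/4) = -(-5/2 + (9/4)*84²) = -(-5/2 + (9/4)*7056) = -(-5/2 + 15876) = -1*31747/2 = -31747/2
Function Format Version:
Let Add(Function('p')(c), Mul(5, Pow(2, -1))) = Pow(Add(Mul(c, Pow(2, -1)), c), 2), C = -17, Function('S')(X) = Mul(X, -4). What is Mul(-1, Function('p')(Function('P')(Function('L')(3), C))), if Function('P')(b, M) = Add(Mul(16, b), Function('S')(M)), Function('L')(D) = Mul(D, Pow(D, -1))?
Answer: Rational(-31747, 2) ≈ -15874.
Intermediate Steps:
Function('S')(X) = Mul(-4, X)
Function('L')(D) = 1
Function('P')(b, M) = Add(Mul(-4, M), Mul(16, b)) (Function('P')(b, M) = Add(Mul(16, b), Mul(-4, M)) = Add(Mul(-4, M), Mul(16, b)))
Function('p')(c) = Add(Rational(-5, 2), Mul(Rational(9, 4), Pow(c, 2))) (Function('p')(c) = Add(Rational(-5, 2), Pow(Add(Mul(c, Pow(2, -1)), c), 2)) = Add(Rational(-5, 2), Pow(Add(Mul(c, Rational(1, 2)), c), 2)) = Add(Rational(-5, 2), Pow(Add(Mul(Rational(1, 2), c), c), 2)) = Add(Rational(-5, 2), Pow(Mul(Rational(3, 2), c), 2)) = Add(Rational(-5, 2), Mul(Rational(9, 4), Pow(c, 2))))
Mul(-1, Function('p')(Function('P')(Function('L')(3), C))) = Mul(-1, Add(Rational(-5, 2), Mul(Rational(9, 4), Pow(Add(Mul(-4, -17), Mul(16, 1)), 2)))) = Mul(-1, Add(Rational(-5, 2), Mul(Rational(9, 4), Pow(Add(68, 16), 2)))) = Mul(-1, Add(Rational(-5, 2), Mul(Rational(9, 4), Pow(84, 2)))) = Mul(-1, Add(Rational(-5, 2), Mul(Rational(9, 4), 7056))) = Mul(-1, Add(Rational(-5, 2), 15876)) = Mul(-1, Rational(31747, 2)) = Rational(-31747, 2)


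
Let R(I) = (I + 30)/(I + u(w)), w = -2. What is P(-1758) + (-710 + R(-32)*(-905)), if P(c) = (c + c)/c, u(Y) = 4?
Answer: -10817/14 ≈ -772.64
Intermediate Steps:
R(I) = (30 + I)/(4 + I) (R(I) = (I + 30)/(I + 4) = (30 + I)/(4 + I))
P(c) = 2 (P(c) = (2*c)/c = 2)
P(-1758) + (-710 + R(-32)*(-905)) = 2 + (-710 + ((30 - 32)/(4 - 32))*(-905)) = 2 + (-710 + (-2/(-28))*(-905)) = 2 + (-710 - 1/28*(-2)*(-905)) = 2 + (-710 + (1/14)*(-905)) = 2 + (-710 - 905/14) = 2 - 10845/14 = -10817/14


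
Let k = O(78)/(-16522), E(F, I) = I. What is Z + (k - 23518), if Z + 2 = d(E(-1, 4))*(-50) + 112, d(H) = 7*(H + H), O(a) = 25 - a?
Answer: -433008523/16522 ≈ -26208.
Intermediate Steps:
k = 53/16522 (k = (25 - 1*78)/(-16522) = (25 - 78)*(-1/16522) = -53*(-1/16522) = 53/16522 ≈ 0.0032078)
d(H) = 14*H (d(H) = 7*(2*H) = 14*H)
Z = -2690 (Z = -2 + ((14*4)*(-50) + 112) = -2 + (56*(-50) + 112) = -2 + (-2800 + 112) = -2 - 2688 = -2690)
Z + (k - 23518) = -2690 + (53/16522 - 23518) = -2690 - 388564343/16522 = -433008523/16522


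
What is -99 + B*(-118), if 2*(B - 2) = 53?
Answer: -3462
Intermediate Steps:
B = 57/2 (B = 2 + (½)*53 = 2 + 53/2 = 57/2 ≈ 28.500)
-99 + B*(-118) = -99 + (57/2)*(-118) = -99 - 3363 = -3462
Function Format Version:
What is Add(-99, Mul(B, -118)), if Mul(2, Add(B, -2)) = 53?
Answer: -3462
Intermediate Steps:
B = Rational(57, 2) (B = Add(2, Mul(Rational(1, 2), 53)) = Add(2, Rational(53, 2)) = Rational(57, 2) ≈ 28.500)
Add(-99, Mul(B, -118)) = Add(-99, Mul(Rational(57, 2), -118)) = Add(-99, -3363) = -3462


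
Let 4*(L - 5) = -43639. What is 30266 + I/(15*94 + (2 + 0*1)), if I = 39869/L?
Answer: 466020906993/15397507 ≈ 30266.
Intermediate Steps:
L = -43619/4 (L = 5 + (¼)*(-43639) = 5 - 43639/4 = -43619/4 ≈ -10905.)
I = -159476/43619 (I = 39869/(-43619/4) = 39869*(-4/43619) = -159476/43619 ≈ -3.6561)
30266 + I/(15*94 + (2 + 0*1)) = 30266 - 159476/(43619*(15*94 + (2 + 0*1))) = 30266 - 159476/(43619*(1410 + (2 + 0))) = 30266 - 159476/(43619*(1410 + 2)) = 30266 - 159476/43619/1412 = 30266 - 159476/43619*1/1412 = 30266 - 39869/15397507 = 466020906993/15397507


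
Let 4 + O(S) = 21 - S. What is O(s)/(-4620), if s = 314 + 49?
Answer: 173/2310 ≈ 0.074892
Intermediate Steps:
s = 363
O(S) = 17 - S (O(S) = -4 + (21 - S) = 17 - S)
O(s)/(-4620) = (17 - 1*363)/(-4620) = (17 - 363)*(-1/4620) = -346*(-1/4620) = 173/2310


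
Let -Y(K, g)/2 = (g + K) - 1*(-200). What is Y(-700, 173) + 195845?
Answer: 196499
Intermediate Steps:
Y(K, g) = -400 - 2*K - 2*g (Y(K, g) = -2*((g + K) - 1*(-200)) = -2*((K + g) + 200) = -2*(200 + K + g) = -400 - 2*K - 2*g)
Y(-700, 173) + 195845 = (-400 - 2*(-700) - 2*173) + 195845 = (-400 + 1400 - 346) + 195845 = 654 + 195845 = 196499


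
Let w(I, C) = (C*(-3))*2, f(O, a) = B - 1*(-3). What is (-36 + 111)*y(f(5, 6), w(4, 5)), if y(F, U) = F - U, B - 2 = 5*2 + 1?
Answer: 3450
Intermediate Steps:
B = 13 (B = 2 + (5*2 + 1) = 2 + (10 + 1) = 2 + 11 = 13)
f(O, a) = 16 (f(O, a) = 13 - 1*(-3) = 13 + 3 = 16)
w(I, C) = -6*C (w(I, C) = -3*C*2 = -6*C)
(-36 + 111)*y(f(5, 6), w(4, 5)) = (-36 + 111)*(16 - (-6)*5) = 75*(16 - 1*(-30)) = 75*(16 + 30) = 75*46 = 3450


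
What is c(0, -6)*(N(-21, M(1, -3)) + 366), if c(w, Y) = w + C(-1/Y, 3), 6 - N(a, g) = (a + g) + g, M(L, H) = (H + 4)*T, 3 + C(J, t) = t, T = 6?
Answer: 0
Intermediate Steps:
C(J, t) = -3 + t
M(L, H) = 24 + 6*H (M(L, H) = (H + 4)*6 = (4 + H)*6 = 24 + 6*H)
N(a, g) = 6 - a - 2*g (N(a, g) = 6 - ((a + g) + g) = 6 - (a + 2*g) = 6 + (-a - 2*g) = 6 - a - 2*g)
c(w, Y) = w (c(w, Y) = w + (-3 + 3) = w + 0 = w)
c(0, -6)*(N(-21, M(1, -3)) + 366) = 0*((6 - 1*(-21) - 2*(24 + 6*(-3))) + 366) = 0*((6 + 21 - 2*(24 - 18)) + 366) = 0*((6 + 21 - 2*6) + 366) = 0*((6 + 21 - 12) + 366) = 0*(15 + 366) = 0*381 = 0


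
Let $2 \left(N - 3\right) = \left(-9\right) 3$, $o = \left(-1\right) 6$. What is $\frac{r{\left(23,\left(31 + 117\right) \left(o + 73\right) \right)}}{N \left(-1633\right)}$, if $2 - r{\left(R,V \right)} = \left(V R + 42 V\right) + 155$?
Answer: $- \frac{184198}{4899} \approx -37.599$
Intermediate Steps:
$o = -6$
$r{\left(R,V \right)} = -153 - 42 V - R V$ ($r{\left(R,V \right)} = 2 - \left(\left(V R + 42 V\right) + 155\right) = 2 - \left(\left(R V + 42 V\right) + 155\right) = 2 - \left(\left(42 V + R V\right) + 155\right) = 2 - \left(155 + 42 V + R V\right) = -153 - 42 V - R V$)
$N = - \frac{21}{2}$ ($N = 3 + \frac{\left(-9\right) 3}{2} = 3 + \frac{1}{2} \left(-27\right) = 3 - \frac{27}{2} = - \frac{21}{2} \approx -10.5$)
$\frac{r{\left(23,\left(31 + 117\right) \left(o + 73\right) \right)}}{N \left(-1633\right)} = \frac{-153 - 42 \left(31 + 117\right) \left(-6 + 73\right) - 23 \left(31 + 117\right) \left(-6 + 73\right)}{\left(- \frac{21}{2}\right) \left(-1633\right)} = \frac{-153 - 42 \cdot 148 \cdot 67 - 23 \cdot 148 \cdot 67}{\frac{34293}{2}} = \left(-153 - 416472 - 23 \cdot 9916\right) \frac{2}{34293} = \left(-153 - 416472 - 228068\right) \frac{2}{34293} = \left(-644693\right) \frac{2}{34293} = - \frac{184198}{4899}$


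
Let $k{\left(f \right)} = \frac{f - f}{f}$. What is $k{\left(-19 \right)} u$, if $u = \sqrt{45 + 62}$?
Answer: $0$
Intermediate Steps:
$u = \sqrt{107} \approx 10.344$
$k{\left(f \right)} = 0$ ($k{\left(f \right)} = \frac{0}{f} = 0$)
$k{\left(-19 \right)} u = 0 \sqrt{107} = 0$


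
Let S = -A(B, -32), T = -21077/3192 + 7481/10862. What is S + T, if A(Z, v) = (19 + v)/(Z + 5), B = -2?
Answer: -1305139/825512 ≈ -1.5810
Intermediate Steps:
A(Z, v) = (19 + v)/(5 + Z)
T = -14647073/2476536 (T = -21077*1/3192 + 7481*(1/10862) = -3011/456 + 7481/10862 = -14647073/2476536 ≈ -5.9143)
S = 13/3 (S = -(19 - 32)/(5 - 2) = -(-13)/3 = -1*(-13/3) = 13/3 ≈ 4.3333)
S + T = 13/3 - 14647073/2476536 = -1305139/825512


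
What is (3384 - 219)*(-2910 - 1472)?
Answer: -13869030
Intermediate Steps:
(3384 - 219)*(-2910 - 1472) = 3165*(-4382) = -13869030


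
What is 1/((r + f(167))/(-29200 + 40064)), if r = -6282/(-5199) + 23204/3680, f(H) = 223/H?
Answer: 413232602240/336591093 ≈ 1227.7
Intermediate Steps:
r = 11979613/1594360 (r = -6282*(-1/5199) + 23204*(1/3680) = 2094/1733 + 5801/920 = 11979613/1594360 ≈ 7.5137)
1/((r + f(167))/(-29200 + 40064)) = 1/((11979613/1594360 + 223/167)/(-29200 + 40064)) = 1/((11979613/1594360 + 223*(1/167))/10864) = 1/((11979613/1594360 + 223/167)*(1/10864)) = 1/((2356137651/266258120)*(1/10864)) = 1/(336591093/413232602240) = 413232602240/336591093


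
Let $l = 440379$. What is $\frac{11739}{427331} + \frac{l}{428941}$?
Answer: $\frac{193222936848}{183299786471} \approx 1.0541$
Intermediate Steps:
$\frac{11739}{427331} + \frac{l}{428941} = \frac{11739}{427331} + \frac{440379}{428941} = \frac{193222936848}{183299786471}$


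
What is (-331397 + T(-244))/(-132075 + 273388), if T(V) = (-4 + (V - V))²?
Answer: -331381/141313 ≈ -2.3450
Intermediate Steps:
T(V) = 16 (T(V) = (-4 + 0)² = (-4)² = 16)
(-331397 + T(-244))/(-132075 + 273388) = (-331397 + 16)/(-132075 + 273388) = -331381/141313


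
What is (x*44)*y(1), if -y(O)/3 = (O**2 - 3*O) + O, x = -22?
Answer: -2904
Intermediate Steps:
y(O) = -3*O**2 + 6*O (y(O) = -3*((O**2 - 3*O) + O) = -3*(O**2 - 2*O) = -3*O**2 + 6*O)
(x*44)*y(1) = (-22*44)*(3*1*(2 - 1*1)) = -2904*(2 - 1) = -2904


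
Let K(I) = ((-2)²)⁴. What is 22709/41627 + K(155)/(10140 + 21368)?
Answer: 181542921/327895879 ≈ 0.55366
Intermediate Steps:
K(I) = 256 (K(I) = 4⁴ = 256)
22709/41627 + K(155)/(10140 + 21368) = 22709/41627 + 256/(10140 + 21368) = 22709*(1/41627) + 256/31508 = 22709/41627 + 256*(1/31508) = 22709/41627 + 64/7877 = 181542921/327895879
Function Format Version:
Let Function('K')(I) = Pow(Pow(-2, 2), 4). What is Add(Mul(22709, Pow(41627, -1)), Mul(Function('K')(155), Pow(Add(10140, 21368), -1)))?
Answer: Rational(181542921, 327895879) ≈ 0.55366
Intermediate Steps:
Function('K')(I) = 256 (Function('K')(I) = Pow(4, 4) = 256)
Add(Mul(22709, Pow(41627, -1)), Mul(Function('K')(155), Pow(Add(10140, 21368), -1))) = Add(Mul(22709, Pow(41627, -1)), Mul(256, Pow(Add(10140, 21368), -1))) = Add(Mul(22709, Rational(1, 41627)), Mul(256, Pow(31508, -1))) = Add(Rational(22709, 41627), Mul(256, Rational(1, 31508))) = Add(Rational(22709, 41627), Rational(64, 7877)) = Rational(181542921, 327895879)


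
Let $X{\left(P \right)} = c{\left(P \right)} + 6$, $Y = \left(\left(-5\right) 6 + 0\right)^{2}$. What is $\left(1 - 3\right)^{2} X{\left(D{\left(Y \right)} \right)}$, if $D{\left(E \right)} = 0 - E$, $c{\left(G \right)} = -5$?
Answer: $4$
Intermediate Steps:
$Y = 900$ ($Y = \left(-30 + 0\right)^{2} = \left(-30\right)^{2} = 900$)
$D{\left(E \right)} = - E$
$X{\left(P \right)} = 1$ ($X{\left(P \right)} = -5 + 6 = 1$)
$\left(1 - 3\right)^{2} X{\left(D{\left(Y \right)} \right)} = \left(1 - 3\right)^{2} \cdot 1 = \left(-2\right)^{2} \cdot 1 = 4 \cdot 1 = 4$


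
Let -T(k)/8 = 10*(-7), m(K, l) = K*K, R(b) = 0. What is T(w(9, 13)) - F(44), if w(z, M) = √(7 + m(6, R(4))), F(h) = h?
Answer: 516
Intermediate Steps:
m(K, l) = K²
w(z, M) = √43 (w(z, M) = √(7 + 6²) = √(7 + 36) = √43)
T(k) = 560 (T(k) = -80*(-7) = -8*(-70) = 560)
T(w(9, 13)) - F(44) = 560 - 1*44 = 560 - 44 = 516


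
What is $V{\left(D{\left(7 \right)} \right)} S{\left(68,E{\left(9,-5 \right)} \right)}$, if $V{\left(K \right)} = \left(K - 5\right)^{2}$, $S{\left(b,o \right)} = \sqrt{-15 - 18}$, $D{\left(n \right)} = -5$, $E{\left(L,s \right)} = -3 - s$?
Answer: $100 i \sqrt{33} \approx 574.46 i$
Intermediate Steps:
$S{\left(b,o \right)} = i \sqrt{33}$ ($S{\left(b,o \right)} = \sqrt{-33} = i \sqrt{33}$)
$V{\left(K \right)} = \left(-5 + K\right)^{2}$
$V{\left(D{\left(7 \right)} \right)} S{\left(68,E{\left(9,-5 \right)} \right)} = \left(-5 - 5\right)^{2} i \sqrt{33} = \left(-10\right)^{2} i \sqrt{33} = 100 i \sqrt{33}$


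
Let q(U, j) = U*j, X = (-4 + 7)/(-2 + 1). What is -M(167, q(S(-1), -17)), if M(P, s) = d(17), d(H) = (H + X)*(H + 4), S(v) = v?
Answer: -294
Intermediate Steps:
X = -3 (X = 3/(-1) = 3*(-1) = -3)
d(H) = (-3 + H)*(4 + H) (d(H) = (H - 3)*(H + 4) = (-3 + H)*(4 + H))
M(P, s) = 294 (M(P, s) = -12 + 17 + 17**2 = -12 + 17 + 289 = 294)
-M(167, q(S(-1), -17)) = -1*294 = -294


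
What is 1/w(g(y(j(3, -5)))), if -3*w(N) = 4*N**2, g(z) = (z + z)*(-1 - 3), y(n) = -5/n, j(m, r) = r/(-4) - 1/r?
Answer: -2523/2560000 ≈ -0.00098555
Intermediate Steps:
j(m, r) = -1/r - r/4 (j(m, r) = r*(-1/4) - 1/r = -r/4 - 1/r = -1/r - r/4)
g(z) = -8*z (g(z) = (2*z)*(-4) = -8*z)
w(N) = -4*N**2/3
1/w(g(y(j(3, -5)))) = 1/(-4*1600/(-1/(-5) - 1/4*(-5))**2/3) = 1/(-4*1600/(-1*(-1/5) + 5/4)**2/3) = 1/(-4*1600/(1/5 + 5/4)**2/3) = 1/(-4*(-(-40)/29/20)**2/3) = 1/(-4*(-(-40)*20/29)**2/3) = 1/(-4*(-8*(-100/29))**2/3) = 1/(-4*(800/29)**2/3) = 1/(-4/3*640000/841) = 1/(-2560000/2523) = -2523/2560000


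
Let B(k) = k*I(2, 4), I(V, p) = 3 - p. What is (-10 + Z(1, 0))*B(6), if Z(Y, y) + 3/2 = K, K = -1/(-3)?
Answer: 67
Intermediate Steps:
K = ⅓ (K = -1*(-⅓) = ⅓ ≈ 0.33333)
Z(Y, y) = -7/6 (Z(Y, y) = -3/2 + ⅓ = -7/6)
B(k) = -k (B(k) = k*(3 - 1*4) = k*(3 - 4) = k*(-1) = -k)
(-10 + Z(1, 0))*B(6) = (-10 - 7/6)*(-1*6) = -67/6*(-6) = 67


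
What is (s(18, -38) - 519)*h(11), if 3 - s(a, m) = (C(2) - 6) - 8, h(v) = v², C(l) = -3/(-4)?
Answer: -243331/4 ≈ -60833.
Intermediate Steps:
C(l) = ¾ (C(l) = -3*(-¼) = ¾)
s(a, m) = 65/4 (s(a, m) = 3 - ((¾ - 6) - 8) = 3 - (-21/4 - 8) = 3 - 1*(-53/4) = 3 + 53/4 = 65/4)
(s(18, -38) - 519)*h(11) = (65/4 - 519)*11² = -2011/4*121 = -243331/4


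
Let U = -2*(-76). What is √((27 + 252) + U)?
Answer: √431 ≈ 20.761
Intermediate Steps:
U = 152
√((27 + 252) + U) = √((27 + 252) + 152) = √(279 + 152) = √431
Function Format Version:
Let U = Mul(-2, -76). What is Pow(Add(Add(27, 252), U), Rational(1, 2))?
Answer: Pow(431, Rational(1, 2)) ≈ 20.761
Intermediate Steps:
U = 152
Pow(Add(Add(27, 252), U), Rational(1, 2)) = Pow(Add(Add(27, 252), 152), Rational(1, 2)) = Pow(Add(279, 152), Rational(1, 2)) = Pow(431, Rational(1, 2))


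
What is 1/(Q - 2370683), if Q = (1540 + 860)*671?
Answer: -1/760283 ≈ -1.3153e-6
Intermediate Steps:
Q = 1610400 (Q = 2400*671 = 1610400)
1/(Q - 2370683) = 1/(1610400 - 2370683) = 1/(-760283) = -1/760283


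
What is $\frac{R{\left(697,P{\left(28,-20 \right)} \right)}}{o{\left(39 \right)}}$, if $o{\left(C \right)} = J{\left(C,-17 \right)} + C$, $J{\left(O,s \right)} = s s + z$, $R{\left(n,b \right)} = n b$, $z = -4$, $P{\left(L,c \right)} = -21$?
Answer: $- \frac{4879}{108} \approx -45.176$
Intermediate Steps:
$R{\left(n,b \right)} = b n$
$J{\left(O,s \right)} = -4 + s^{2}$ ($J{\left(O,s \right)} = s s - 4 = s^{2} - 4 = -4 + s^{2}$)
$o{\left(C \right)} = 285 + C$ ($o{\left(C \right)} = \left(-4 + \left(-17\right)^{2}\right) + C = \left(-4 + 289\right) + C = 285 + C$)
$\frac{R{\left(697,P{\left(28,-20 \right)} \right)}}{o{\left(39 \right)}} = \frac{\left(-21\right) 697}{285 + 39} = - \frac{14637}{324} = \left(-14637\right) \frac{1}{324} = - \frac{4879}{108}$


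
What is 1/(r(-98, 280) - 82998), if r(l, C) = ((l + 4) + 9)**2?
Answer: -1/75773 ≈ -1.3197e-5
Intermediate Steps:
r(l, C) = (13 + l)**2 (r(l, C) = ((4 + l) + 9)**2 = (13 + l)**2)
1/(r(-98, 280) - 82998) = 1/((13 - 98)**2 - 82998) = 1/((-85)**2 - 82998) = 1/(7225 - 82998) = 1/(-75773) = -1/75773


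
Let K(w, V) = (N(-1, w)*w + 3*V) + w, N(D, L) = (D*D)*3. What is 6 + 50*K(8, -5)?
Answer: 856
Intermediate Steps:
N(D, L) = 3*D² (N(D, L) = D²*3 = 3*D²)
K(w, V) = 3*V + 4*w (K(w, V) = ((3*(-1)²)*w + 3*V) + w = ((3*1)*w + 3*V) + w = (3*w + 3*V) + w = (3*V + 3*w) + w = 3*V + 4*w)
6 + 50*K(8, -5) = 6 + 50*(3*(-5) + 4*8) = 6 + 50*(-15 + 32) = 6 + 50*17 = 6 + 850 = 856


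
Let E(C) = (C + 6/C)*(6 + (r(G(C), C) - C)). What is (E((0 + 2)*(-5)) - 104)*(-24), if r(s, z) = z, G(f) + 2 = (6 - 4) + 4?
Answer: 20112/5 ≈ 4022.4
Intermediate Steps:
G(f) = 4 (G(f) = -2 + ((6 - 4) + 4) = -2 + (2 + 4) = -2 + 6 = 4)
E(C) = 6*C + 36/C (E(C) = (C + 6/C)*(6 + (C - C)) = (C + 6/C)*(6 + 0) = (C + 6/C)*6 = 6*C + 36/C)
(E((0 + 2)*(-5)) - 104)*(-24) = ((6*((0 + 2)*(-5)) + 36/(((0 + 2)*(-5)))) - 104)*(-24) = ((6*(2*(-5)) + 36/((2*(-5)))) - 104)*(-24) = ((6*(-10) + 36/(-10)) - 104)*(-24) = ((-60 + 36*(-1/10)) - 104)*(-24) = ((-60 - 18/5) - 104)*(-24) = (-318/5 - 104)*(-24) = -838/5*(-24) = 20112/5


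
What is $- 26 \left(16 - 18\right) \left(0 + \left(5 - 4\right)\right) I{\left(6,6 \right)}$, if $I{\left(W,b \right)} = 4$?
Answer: $208$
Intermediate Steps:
$- 26 \left(16 - 18\right) \left(0 + \left(5 - 4\right)\right) I{\left(6,6 \right)} = - 26 \left(16 - 18\right) \left(0 + \left(5 - 4\right)\right) 4 = - 26 \left(16 - 18\right) \left(0 + 1\right) 4 = \left(-26\right) \left(-2\right) 1 \cdot 4 = 52 \cdot 4 = 208$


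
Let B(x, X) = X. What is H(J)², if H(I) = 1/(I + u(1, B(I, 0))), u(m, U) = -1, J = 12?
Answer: 1/121 ≈ 0.0082645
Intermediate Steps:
H(I) = 1/(-1 + I) (H(I) = 1/(I - 1) = 1/(-1 + I))
H(J)² = (1/(-1 + 12))² = (1/11)² = 1/121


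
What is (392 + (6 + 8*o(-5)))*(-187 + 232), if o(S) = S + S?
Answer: 14310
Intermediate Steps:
o(S) = 2*S
(392 + (6 + 8*o(-5)))*(-187 + 232) = (392 + (6 + 8*(2*(-5))))*(-187 + 232) = (392 + (6 + 8*(-10)))*45 = (392 + (6 - 80))*45 = (392 - 74)*45 = 318*45 = 14310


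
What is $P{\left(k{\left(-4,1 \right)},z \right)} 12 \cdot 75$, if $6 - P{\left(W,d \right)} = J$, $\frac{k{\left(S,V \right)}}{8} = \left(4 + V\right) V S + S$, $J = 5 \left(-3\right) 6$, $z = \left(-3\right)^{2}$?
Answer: $86400$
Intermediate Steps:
$z = 9$
$J = -90$ ($J = \left(-15\right) 6 = -90$)
$k{\left(S,V \right)} = 8 S + 8 S V \left(4 + V\right)$ ($k{\left(S,V \right)} = 8 \left(\left(4 + V\right) V S + S\right) = 8 \left(V \left(4 + V\right) S + S\right) = 8 \left(S V \left(4 + V\right) + S\right) = 8 \left(S + S V \left(4 + V\right)\right) = 8 S + 8 S V \left(4 + V\right)$)
$P{\left(W,d \right)} = 96$ ($P{\left(W,d \right)} = 6 - -90 = 6 + 90 = 96$)
$P{\left(k{\left(-4,1 \right)},z \right)} 12 \cdot 75 = 96 \cdot 12 \cdot 75 = 1152 \cdot 75 = 86400$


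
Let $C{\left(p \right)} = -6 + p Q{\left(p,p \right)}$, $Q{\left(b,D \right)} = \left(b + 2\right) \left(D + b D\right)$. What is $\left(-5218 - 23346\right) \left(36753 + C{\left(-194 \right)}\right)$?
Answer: $-39837535632732$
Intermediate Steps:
$Q{\left(b,D \right)} = \left(2 + b\right) \left(D + D b\right)$
$C{\left(p \right)} = -6 + p^{2} \left(2 + p^{2} + 3 p\right)$ ($C{\left(p \right)} = -6 + p p \left(2 + p^{2} + 3 p\right) = -6 + p^{2} \left(2 + p^{2} + 3 p\right)$)
$\left(-5218 - 23346\right) \left(36753 + C{\left(-194 \right)}\right) = \left(-5218 - 23346\right) \left(36753 - \left(6 - \left(-194\right)^{2} \left(2 + \left(-194\right)^{2} + 3 \left(-194\right)\right)\right)\right) = - 28564 \left(36753 - \left(6 - 37636 \left(2 + 37636 - 582\right)\right)\right) = - 28564 \left(36753 + \left(-6 + 37636 \cdot 37056\right)\right) = - 28564 \left(36753 + \left(-6 + 1394639616\right)\right) = - 28564 \left(36753 + 1394639610\right) = \left(-28564\right) 1394676363 = -39837535632732$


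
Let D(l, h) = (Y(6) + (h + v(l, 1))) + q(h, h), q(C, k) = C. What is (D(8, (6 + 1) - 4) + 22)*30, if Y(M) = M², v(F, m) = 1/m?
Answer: 1950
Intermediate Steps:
D(l, h) = 37 + 2*h (D(l, h) = (6² + (h + 1/1)) + h = (36 + (h + 1)) + h = (36 + (1 + h)) + h = (37 + h) + h = 37 + 2*h)
(D(8, (6 + 1) - 4) + 22)*30 = ((37 + 2*((6 + 1) - 4)) + 22)*30 = ((37 + 2*(7 - 4)) + 22)*30 = ((37 + 2*3) + 22)*30 = ((37 + 6) + 22)*30 = (43 + 22)*30 = 65*30 = 1950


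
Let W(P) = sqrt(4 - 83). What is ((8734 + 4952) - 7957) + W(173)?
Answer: 5729 + I*sqrt(79) ≈ 5729.0 + 8.8882*I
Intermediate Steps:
W(P) = I*sqrt(79) (W(P) = sqrt(-79) = I*sqrt(79))
((8734 + 4952) - 7957) + W(173) = ((8734 + 4952) - 7957) + I*sqrt(79) = (13686 - 7957) + I*sqrt(79) = 5729 + I*sqrt(79)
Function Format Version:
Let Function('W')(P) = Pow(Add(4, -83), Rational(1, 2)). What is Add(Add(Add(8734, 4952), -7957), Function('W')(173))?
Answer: Add(5729, Mul(I, Pow(79, Rational(1, 2)))) ≈ Add(5729.0, Mul(8.8882, I))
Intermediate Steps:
Function('W')(P) = Mul(I, Pow(79, Rational(1, 2))) (Function('W')(P) = Pow(-79, Rational(1, 2)) = Mul(I, Pow(79, Rational(1, 2))))
Add(Add(Add(8734, 4952), -7957), Function('W')(173)) = Add(Add(Add(8734, 4952), -7957), Mul(I, Pow(79, Rational(1, 2)))) = Add(Add(13686, -7957), Mul(I, Pow(79, Rational(1, 2)))) = Add(5729, Mul(I, Pow(79, Rational(1, 2))))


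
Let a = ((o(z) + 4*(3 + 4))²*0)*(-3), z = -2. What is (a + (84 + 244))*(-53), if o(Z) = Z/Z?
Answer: -17384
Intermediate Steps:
o(Z) = 1
a = 0 (a = ((1 + 4*(3 + 4))²*0)*(-3) = ((1 + 4*7)²*0)*(-3) = ((1 + 28)²*0)*(-3) = (29²*0)*(-3) = (841*0)*(-3) = 0*(-3) = 0)
(a + (84 + 244))*(-53) = (0 + (84 + 244))*(-53) = (0 + 328)*(-53) = 328*(-53) = -17384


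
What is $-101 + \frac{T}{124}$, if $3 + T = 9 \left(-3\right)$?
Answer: $- \frac{6277}{62} \approx -101.24$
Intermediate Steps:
$T = -30$ ($T = -3 + 9 \left(-3\right) = -3 - 27 = -30$)
$-101 + \frac{T}{124} = -101 - \frac{30}{124} = -101 - \frac{15}{62} = - \frac{6277}{62}$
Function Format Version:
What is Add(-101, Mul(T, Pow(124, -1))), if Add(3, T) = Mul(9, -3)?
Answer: Rational(-6277, 62) ≈ -101.24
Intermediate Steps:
T = -30 (T = Add(-3, Mul(9, -3)) = Add(-3, -27) = -30)
Add(-101, Mul(T, Pow(124, -1))) = Add(-101, Mul(-30, Pow(124, -1))) = Add(-101, Mul(-30, Rational(1, 124))) = Add(-101, Rational(-15, 62)) = Rational(-6277, 62)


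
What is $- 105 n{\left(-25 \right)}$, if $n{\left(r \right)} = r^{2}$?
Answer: $-65625$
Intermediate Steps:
$- 105 n{\left(-25 \right)} = - 105 \left(-25\right)^{2} = \left(-105\right) 625 = -65625$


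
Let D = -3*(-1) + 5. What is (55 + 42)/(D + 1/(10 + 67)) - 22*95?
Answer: -1282061/617 ≈ -2077.9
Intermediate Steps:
D = 8 (D = 3 + 5 = 8)
(55 + 42)/(D + 1/(10 + 67)) - 22*95 = (55 + 42)/(8 + 1/(10 + 67)) - 22*95 = 97/(8 + 1/77) - 2090 = 97/(617/77) - 2090 = 97*(77/617) - 2090 = 7469/617 - 2090 = -1282061/617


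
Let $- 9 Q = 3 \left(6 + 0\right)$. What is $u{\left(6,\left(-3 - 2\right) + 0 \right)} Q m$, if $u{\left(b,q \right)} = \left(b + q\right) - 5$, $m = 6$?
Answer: $48$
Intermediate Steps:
$u{\left(b,q \right)} = -5 + b + q$
$Q = -2$ ($Q = - \frac{3 \left(6 + 0\right)}{9} = - \frac{3 \cdot 6}{9} = \left(- \frac{1}{9}\right) 18 = -2$)
$u{\left(6,\left(-3 - 2\right) + 0 \right)} Q m = \left(-5 + 6 + \left(\left(-3 - 2\right) + 0\right)\right) \left(-2\right) 6 = \left(-5 + 6 + \left(-5 + 0\right)\right) \left(-2\right) 6 = \left(-5 + 6 - 5\right) \left(-2\right) 6 = \left(-4\right) \left(-2\right) 6 = 8 \cdot 6 = 48$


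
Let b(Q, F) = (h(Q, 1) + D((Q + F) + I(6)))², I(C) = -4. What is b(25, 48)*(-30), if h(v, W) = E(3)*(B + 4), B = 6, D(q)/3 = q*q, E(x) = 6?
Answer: -6171649470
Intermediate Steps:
D(q) = 3*q² (D(q) = 3*(q*q) = 3*q²)
h(v, W) = 60 (h(v, W) = 6*(6 + 4) = 6*10 = 60)
b(Q, F) = (60 + 3*(-4 + F + Q)²)² (b(Q, F) = (60 + 3*((Q + F) - 4)²)² = (60 + 3*((F + Q) - 4)²)² = (60 + 3*(-4 + F + Q)²)²)
b(25, 48)*(-30) = (9*(20 + (-4 + 48 + 25)²)²)*(-30) = (9*(20 + 69²)²)*(-30) = (9*(20 + 4761)²)*(-30) = (9*4781²)*(-30) = (9*22857961)*(-30) = 205721649*(-30) = -6171649470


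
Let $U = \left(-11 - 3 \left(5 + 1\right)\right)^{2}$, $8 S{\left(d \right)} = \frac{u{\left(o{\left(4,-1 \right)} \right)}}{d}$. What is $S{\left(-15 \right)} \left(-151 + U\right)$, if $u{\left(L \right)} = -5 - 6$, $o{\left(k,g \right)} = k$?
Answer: $\frac{253}{4} \approx 63.25$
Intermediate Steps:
$u{\left(L \right)} = -11$ ($u{\left(L \right)} = -5 - 6 = -11$)
$S{\left(d \right)} = - \frac{11}{8 d}$ ($S{\left(d \right)} = \frac{\left(-11\right) \frac{1}{d}}{8} = - \frac{11}{8 d}$)
$U = 841$ ($U = \left(-11 - 18\right)^{2} = \left(-29\right)^{2} = 841$)
$S{\left(-15 \right)} \left(-151 + U\right) = - \frac{11}{8 \left(-15\right)} \left(-151 + 841\right) = \left(- \frac{11}{8}\right) \left(- \frac{1}{15}\right) 690 = \frac{11}{120} \cdot 690 = \frac{253}{4}$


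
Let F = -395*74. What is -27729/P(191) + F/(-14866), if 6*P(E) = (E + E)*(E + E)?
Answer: 448010659/542326546 ≈ 0.82609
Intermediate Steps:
P(E) = 2*E**2/3 (P(E) = ((E + E)*(E + E))/6 = ((2*E)*(2*E))/6 = (4*E**2)/6 = 2*E**2/3)
F = -29230
-27729/P(191) + F/(-14866) = -27729/((2/3)*191**2) - 29230/(-14866) = -27729/((2/3)*36481) - 29230*(-1/14866) = -27729/72962/3 + 14615/7433 = -27729*3/72962 + 14615/7433 = -83187/72962 + 14615/7433 = 448010659/542326546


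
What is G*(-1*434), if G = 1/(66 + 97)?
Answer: -434/163 ≈ -2.6626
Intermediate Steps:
G = 1/163 ≈ 0.0061350
G*(-1*434) = (-1*434)/163 = (1/163)*(-434) = -434/163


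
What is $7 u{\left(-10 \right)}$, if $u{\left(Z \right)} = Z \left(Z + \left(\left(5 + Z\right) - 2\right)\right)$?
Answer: $1190$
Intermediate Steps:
$u{\left(Z \right)} = Z \left(3 + 2 Z\right)$ ($u{\left(Z \right)} = Z \left(Z + \left(3 + Z\right)\right) = Z \left(3 + 2 Z\right)$)
$7 u{\left(-10 \right)} = 7 \left(- 10 \left(3 + 2 \left(-10\right)\right)\right) = 7 \left(- 10 \left(3 - 20\right)\right) = 7 \left(\left(-10\right) \left(-17\right)\right) = 7 \cdot 170 = 1190$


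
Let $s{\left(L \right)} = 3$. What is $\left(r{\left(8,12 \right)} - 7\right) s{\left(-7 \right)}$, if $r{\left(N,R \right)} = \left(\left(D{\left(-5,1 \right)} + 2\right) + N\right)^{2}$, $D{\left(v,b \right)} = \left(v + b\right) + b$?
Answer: $126$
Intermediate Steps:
$D{\left(v,b \right)} = v + 2 b$ ($D{\left(v,b \right)} = \left(b + v\right) + b = v + 2 b$)
$r{\left(N,R \right)} = \left(-1 + N\right)^{2}$ ($r{\left(N,R \right)} = \left(\left(\left(-5 + 2 \cdot 1\right) + 2\right) + N\right)^{2} = \left(\left(\left(-5 + 2\right) + 2\right) + N\right)^{2} = \left(\left(-3 + 2\right) + N\right)^{2} = \left(-1 + N\right)^{2}$)
$\left(r{\left(8,12 \right)} - 7\right) s{\left(-7 \right)} = \left(\left(-1 + 8\right)^{2} - 7\right) 3 = \left(7^{2} - 7\right) 3 = \left(49 - 7\right) 3 = 42 \cdot 3 = 126$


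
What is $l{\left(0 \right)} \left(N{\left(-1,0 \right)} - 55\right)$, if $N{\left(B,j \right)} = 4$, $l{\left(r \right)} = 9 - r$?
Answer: $-459$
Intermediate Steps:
$l{\left(0 \right)} \left(N{\left(-1,0 \right)} - 55\right) = \left(9 - 0\right) \left(4 - 55\right) = \left(9 + 0\right) \left(-51\right) = 9 \left(-51\right) = -459$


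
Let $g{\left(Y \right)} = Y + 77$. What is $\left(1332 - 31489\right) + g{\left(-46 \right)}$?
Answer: $-30126$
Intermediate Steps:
$g{\left(Y \right)} = 77 + Y$
$\left(1332 - 31489\right) + g{\left(-46 \right)} = \left(1332 - 31489\right) + \left(77 - 46\right) = -30157 + 31 = -30126$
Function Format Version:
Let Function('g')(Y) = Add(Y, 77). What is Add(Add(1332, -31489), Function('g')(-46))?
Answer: -30126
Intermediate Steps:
Function('g')(Y) = Add(77, Y)
Add(Add(1332, -31489), Function('g')(-46)) = Add(Add(1332, -31489), Add(77, -46)) = Add(-30157, 31) = -30126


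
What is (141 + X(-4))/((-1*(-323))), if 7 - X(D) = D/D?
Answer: 147/323 ≈ 0.45511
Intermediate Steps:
X(D) = 6 (X(D) = 7 - D/D = 7 - 1*1 = 7 - 1 = 6)
(141 + X(-4))/((-1*(-323))) = (141 + 6)/((-1*(-323))) = 147/323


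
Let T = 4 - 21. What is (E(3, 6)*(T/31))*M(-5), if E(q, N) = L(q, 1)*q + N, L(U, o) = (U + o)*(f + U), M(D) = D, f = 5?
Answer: 8670/31 ≈ 279.68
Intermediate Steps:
T = -17
L(U, o) = (5 + U)*(U + o) (L(U, o) = (U + o)*(5 + U) = (5 + U)*(U + o))
E(q, N) = N + q*(5 + q**2 + 6*q) (E(q, N) = (q**2 + 5*q + 5*1 + q*1)*q + N = (q**2 + 5*q + 5 + q)*q + N = (5 + q**2 + 6*q)*q + N = q*(5 + q**2 + 6*q) + N = N + q*(5 + q**2 + 6*q))
(E(3, 6)*(T/31))*M(-5) = ((6 + 3*(5 + 3**2 + 6*3))*(-17/31))*(-5) = ((6 + 3*(5 + 9 + 18))*(-17*1/31))*(-5) = ((6 + 3*32)*(-17/31))*(-5) = ((6 + 96)*(-17/31))*(-5) = (102*(-17/31))*(-5) = -1734/31*(-5) = 8670/31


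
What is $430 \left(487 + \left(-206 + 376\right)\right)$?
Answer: $282510$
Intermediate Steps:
$430 \left(487 + \left(-206 + 376\right)\right) = 430 \left(487 + 170\right) = 430 \cdot 657 = 282510$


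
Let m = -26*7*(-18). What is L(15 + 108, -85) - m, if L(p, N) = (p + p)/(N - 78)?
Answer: -534234/163 ≈ -3277.5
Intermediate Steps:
L(p, N) = 2*p/(-78 + N) (L(p, N) = (2*p)/(-78 + N) = 2*p/(-78 + N))
m = 3276 (m = -182*(-18) = 3276)
L(15 + 108, -85) - m = 2*(15 + 108)/(-78 - 85) - 1*3276 = 2*123/(-163) - 3276 = 2*123*(-1/163) - 3276 = -246/163 - 3276 = -534234/163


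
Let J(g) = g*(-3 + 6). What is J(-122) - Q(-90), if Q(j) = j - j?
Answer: -366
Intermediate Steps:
J(g) = 3*g (J(g) = g*3 = 3*g)
Q(j) = 0
J(-122) - Q(-90) = 3*(-122) - 1*0 = -366 + 0 = -366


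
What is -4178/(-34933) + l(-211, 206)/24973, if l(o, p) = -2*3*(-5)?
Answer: 105385184/872381809 ≈ 0.12080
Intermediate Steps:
l(o, p) = 30 (l(o, p) = -6*(-5) = 30)
-4178/(-34933) + l(-211, 206)/24973 = -4178/(-34933) + 30/24973 = -4178*(-1/34933) + 30*(1/24973) = 4178/34933 + 30/24973 = 105385184/872381809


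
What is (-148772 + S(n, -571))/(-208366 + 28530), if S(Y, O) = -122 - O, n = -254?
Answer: 148323/179836 ≈ 0.82477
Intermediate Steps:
(-148772 + S(n, -571))/(-208366 + 28530) = (-148772 + (-122 - 1*(-571)))/(-208366 + 28530) = (-148772 + (-122 + 571))/(-179836) = (-148772 + 449)*(-1/179836) = -148323*(-1/179836) = 148323/179836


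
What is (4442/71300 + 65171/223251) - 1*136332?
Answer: -1085049683399179/7958898150 ≈ -1.3633e+5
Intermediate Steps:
(4442/71300 + 65171/223251) - 1*136332 = (4442*(1/71300) + 65171*(1/223251)) - 136332 = (2221/35650 + 65171/223251) - 136332 = 2819186621/7958898150 - 136332 = -1085049683399179/7958898150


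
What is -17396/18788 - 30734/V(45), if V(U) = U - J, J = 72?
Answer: 144240175/126819 ≈ 1137.4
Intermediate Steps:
V(U) = -72 + U (V(U) = U - 1*72 = U - 72 = -72 + U)
-17396/18788 - 30734/V(45) = -17396/18788 - 30734/(-72 + 45) = -17396*1/18788 - 30734/(-27) = -4349/4697 - 30734*(-1/27) = -4349/4697 + 30734/27 = 144240175/126819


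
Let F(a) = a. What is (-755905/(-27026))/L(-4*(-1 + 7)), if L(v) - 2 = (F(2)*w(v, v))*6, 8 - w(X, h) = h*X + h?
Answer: -755905/176371676 ≈ -0.0042859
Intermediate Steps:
w(X, h) = 8 - h - X*h (w(X, h) = 8 - (h*X + h) = 8 - (X*h + h) = 8 - (h + X*h) = 8 + (-h - X*h) = 8 - h - X*h)
L(v) = 98 - 12*v - 12*v² (L(v) = 2 + (2*(8 - v - v*v))*6 = 2 + (2*(8 - v - v²))*6 = 2 + (16 - 2*v - 2*v²)*6 = 2 + (96 - 12*v - 12*v²) = 98 - 12*v - 12*v²)
(-755905/(-27026))/L(-4*(-1 + 7)) = (-755905/(-27026))/(98 - (-48)*(-1 + 7) - 12*16*(-1 + 7)²) = (-755905*(-1/27026))/(98 - (-48)*6 - 12*(-4*6)²) = 755905/(27026*(98 - 12*(-24) - 12*(-24)²)) = 755905/(27026*(98 + 288 - 12*576)) = 755905/(27026*(98 + 288 - 6912)) = (755905/27026)/(-6526) = (755905/27026)*(-1/6526) = -755905/176371676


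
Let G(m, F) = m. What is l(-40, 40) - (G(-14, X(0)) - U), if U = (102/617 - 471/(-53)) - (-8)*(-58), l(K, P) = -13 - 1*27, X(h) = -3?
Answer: -15727477/32701 ≈ -480.95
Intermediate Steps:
l(K, P) = -40 (l(K, P) = -13 - 27 = -40)
U = -14877251/32701 (U = (102*(1/617) - 471*(-1/53)) - 1*464 = (102/617 + 471/53) - 464 = 296013/32701 - 464 = -14877251/32701 ≈ -454.95)
l(-40, 40) - (G(-14, X(0)) - U) = -40 - (-14 - 1*(-14877251/32701)) = -40 - (-14 + 14877251/32701) = -40 - 1*14419437/32701 = -40 - 14419437/32701 = -15727477/32701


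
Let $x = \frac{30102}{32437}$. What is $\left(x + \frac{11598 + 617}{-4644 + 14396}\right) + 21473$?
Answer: $\frac{6793149896811}{316325624} \approx 21475.0$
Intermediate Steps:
$x = \frac{30102}{32437}$ ($x = 30102 \cdot \frac{1}{32437} = \frac{30102}{32437} \approx 0.92801$)
$\left(x + \frac{11598 + 617}{-4644 + 14396}\right) + 21473 = \left(\frac{30102}{32437} + \frac{11598 + 617}{-4644 + 14396}\right) + 21473 = \left(\frac{30102}{32437} + \frac{12215}{9752}\right) + 21473 = \frac{689772659}{316325624} + 21473 = \frac{6793149896811}{316325624}$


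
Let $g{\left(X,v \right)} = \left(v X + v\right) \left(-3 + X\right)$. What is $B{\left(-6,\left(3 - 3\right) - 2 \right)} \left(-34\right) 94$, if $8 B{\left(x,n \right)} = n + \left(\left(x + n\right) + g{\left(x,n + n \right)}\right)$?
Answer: $75905$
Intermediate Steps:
$g{\left(X,v \right)} = \left(-3 + X\right) \left(v + X v\right)$ ($g{\left(X,v \right)} = \left(X v + v\right) \left(-3 + X\right) = \left(v + X v\right) \left(-3 + X\right) = \left(-3 + X\right) \left(v + X v\right)$)
$B{\left(x,n \right)} = \frac{n}{4} + \frac{x}{8} + \frac{n \left(-3 + x^{2} - 2 x\right)}{4}$ ($B{\left(x,n \right)} = \frac{n + \left(\left(x + n\right) + \left(n + n\right) \left(-3 + x^{2} - 2 x\right)\right)}{8} = \frac{n + \left(\left(n + x\right) + 2 n \left(-3 + x^{2} - 2 x\right)\right)}{8} = \frac{n + \left(n + x + 2 n \left(-3 + x^{2} - 2 x\right)\right)}{8} = \frac{x + 2 n + 2 n \left(-3 + x^{2} - 2 x\right)}{8} = \frac{n}{4} + \frac{x}{8} + \frac{n \left(-3 + x^{2} - 2 x\right)}{4}$)
$B{\left(-6,\left(3 - 3\right) - 2 \right)} \left(-34\right) 94 = \left(\frac{\left(3 - 3\right) - 2}{4} + \frac{1}{8} \left(-6\right) - \frac{\left(\left(3 - 3\right) - 2\right) \left(3 - \left(-6\right)^{2} + 2 \left(-6\right)\right)}{4}\right) \left(-34\right) 94 = \left(\frac{0 - 2}{4} - \frac{3}{4} - \frac{\left(0 - 2\right) \left(3 - 36 - 12\right)}{4}\right) \left(-34\right) 94 = \left(\frac{1}{4} \left(-2\right) - \frac{3}{4} - - \frac{3 - 36 - 12}{2}\right) \left(-34\right) 94 = \left(- \frac{1}{2} - \frac{3}{4} - \left(- \frac{1}{2}\right) \left(-45\right)\right) \left(-34\right) 94 = \left(- \frac{1}{2} - \frac{3}{4} - \frac{45}{2}\right) \left(-34\right) 94 = \left(- \frac{95}{4}\right) \left(-34\right) 94 = \frac{1615}{2} \cdot 94 = 75905$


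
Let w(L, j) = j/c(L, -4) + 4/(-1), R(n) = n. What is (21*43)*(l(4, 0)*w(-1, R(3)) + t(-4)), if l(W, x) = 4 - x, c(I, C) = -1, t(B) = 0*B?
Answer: -25284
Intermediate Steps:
t(B) = 0
w(L, j) = -4 - j (w(L, j) = j/(-1) + 4/(-1) = j*(-1) + 4*(-1) = -j - 4 = -4 - j)
(21*43)*(l(4, 0)*w(-1, R(3)) + t(-4)) = (21*43)*((4 - 1*0)*(-4 - 1*3) + 0) = 903*((4 + 0)*(-4 - 3) + 0) = 903*(4*(-7) + 0) = 903*(-28 + 0) = 903*(-28) = -25284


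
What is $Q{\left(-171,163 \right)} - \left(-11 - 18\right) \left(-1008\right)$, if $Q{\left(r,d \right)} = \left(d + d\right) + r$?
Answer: $-29077$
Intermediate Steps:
$Q{\left(r,d \right)} = r + 2 d$ ($Q{\left(r,d \right)} = 2 d + r = r + 2 d$)
$Q{\left(-171,163 \right)} - \left(-11 - 18\right) \left(-1008\right) = \left(-171 + 2 \cdot 163\right) - \left(-11 - 18\right) \left(-1008\right) = \left(-171 + 326\right) - \left(-29\right) \left(-1008\right) = 155 - 29232 = -29077$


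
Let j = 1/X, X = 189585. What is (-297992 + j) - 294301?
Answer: -112289868404/189585 ≈ -5.9229e+5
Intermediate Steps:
j = 1/189585 ≈ 5.2747e-6
(-297992 + j) - 294301 = (-297992 + 1/189585) - 294301 = -56494813319/189585 - 294301 = -112289868404/189585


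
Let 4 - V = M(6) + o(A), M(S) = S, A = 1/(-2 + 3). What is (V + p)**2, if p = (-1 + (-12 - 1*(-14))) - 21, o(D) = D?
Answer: 529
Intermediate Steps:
A = 1 (A = 1/1 = 1)
p = -20 (p = (-1 + (-12 + 14)) - 21 = (-1 + 2) - 21 = 1 - 21 = -20)
V = -3 (V = 4 - (6 + 1) = 4 - 1*7 = 4 - 7 = -3)
(V + p)**2 = (-3 - 20)**2 = (-23)**2 = 529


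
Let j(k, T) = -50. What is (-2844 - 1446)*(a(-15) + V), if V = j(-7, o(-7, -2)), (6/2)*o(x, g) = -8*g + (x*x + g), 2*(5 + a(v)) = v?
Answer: 268125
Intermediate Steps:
a(v) = -5 + v/2
o(x, g) = -7*g/3 + x**2/3 (o(x, g) = (-8*g + (x*x + g))/3 = (-8*g + (x**2 + g))/3 = (-8*g + (g + x**2))/3 = (x**2 - 7*g)/3 = -7*g/3 + x**2/3)
V = -50
(-2844 - 1446)*(a(-15) + V) = (-2844 - 1446)*((-5 + (1/2)*(-15)) - 50) = -4290*((-5 - 15/2) - 50) = -4290*(-25/2 - 50) = -4290*(-125/2) = 268125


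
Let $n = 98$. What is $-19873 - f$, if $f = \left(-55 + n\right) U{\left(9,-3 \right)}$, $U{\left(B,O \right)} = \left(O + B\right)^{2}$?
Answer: $-21421$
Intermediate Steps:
$U{\left(B,O \right)} = \left(B + O\right)^{2}$
$f = 1548$ ($f = \left(-55 + 98\right) \left(9 - 3\right)^{2} = 43 \cdot 6^{2} = 43 \cdot 36 = 1548$)
$-19873 - f = -19873 - 1548 = -21421$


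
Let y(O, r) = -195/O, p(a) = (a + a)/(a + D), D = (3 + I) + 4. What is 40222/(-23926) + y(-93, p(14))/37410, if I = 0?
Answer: -666347149/396388878 ≈ -1.6810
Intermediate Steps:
D = 7 (D = (3 + 0) + 4 = 3 + 4 = 7)
p(a) = 2*a/(7 + a) (p(a) = (a + a)/(a + 7) = (2*a)/(7 + a) = 2*a/(7 + a))
40222/(-23926) + y(-93, p(14))/37410 = 40222/(-23926) - 195/(-93)/37410 = 40222*(-1/23926) - 195*(-1/93)*(1/37410) = -2873/1709 + (65/31)*(1/37410) = -2873/1709 + 13/231942 = -666347149/396388878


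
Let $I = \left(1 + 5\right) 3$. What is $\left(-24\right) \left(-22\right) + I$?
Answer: $546$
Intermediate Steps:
$I = 18$ ($I = 6 \cdot 3 = 18$)
$\left(-24\right) \left(-22\right) + I = \left(-24\right) \left(-22\right) + 18 = 528 + 18 = 546$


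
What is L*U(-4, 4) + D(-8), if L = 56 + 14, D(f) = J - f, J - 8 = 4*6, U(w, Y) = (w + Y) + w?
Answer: -240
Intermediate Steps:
U(w, Y) = Y + 2*w (U(w, Y) = (Y + w) + w = Y + 2*w)
J = 32 (J = 8 + 4*6 = 8 + 24 = 32)
D(f) = 32 - f
L = 70
L*U(-4, 4) + D(-8) = 70*(4 + 2*(-4)) + (32 - 1*(-8)) = 70*(4 - 8) + (32 + 8) = 70*(-4) + 40 = -280 + 40 = -240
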